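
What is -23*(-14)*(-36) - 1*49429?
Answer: -61021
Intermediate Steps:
-23*(-14)*(-36) - 1*49429 = 322*(-36) - 49429 = -11592 - 49429 = -61021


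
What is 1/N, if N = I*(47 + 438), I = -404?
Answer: -1/195940 ≈ -5.1036e-6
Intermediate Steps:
N = -195940 (N = -404*(47 + 438) = -404*485 = -195940)
1/N = 1/(-195940) = -1/195940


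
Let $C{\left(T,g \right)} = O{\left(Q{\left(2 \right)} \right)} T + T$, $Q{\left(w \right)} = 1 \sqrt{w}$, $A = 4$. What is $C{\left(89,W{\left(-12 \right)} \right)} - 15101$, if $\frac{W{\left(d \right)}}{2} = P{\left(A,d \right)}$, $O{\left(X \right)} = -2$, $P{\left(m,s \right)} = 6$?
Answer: $-15190$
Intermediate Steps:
$Q{\left(w \right)} = \sqrt{w}$
$W{\left(d \right)} = 12$ ($W{\left(d \right)} = 2 \cdot 6 = 12$)
$C{\left(T,g \right)} = - T$ ($C{\left(T,g \right)} = - 2 T + T = - T$)
$C{\left(89,W{\left(-12 \right)} \right)} - 15101 = \left(-1\right) 89 - 15101 = -89 - 15101 = -15190$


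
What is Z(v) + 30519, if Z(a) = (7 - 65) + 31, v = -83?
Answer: 30492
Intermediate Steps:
Z(a) = -27 (Z(a) = -58 + 31 = -27)
Z(v) + 30519 = -27 + 30519 = 30492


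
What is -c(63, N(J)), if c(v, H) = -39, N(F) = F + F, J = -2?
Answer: 39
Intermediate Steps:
N(F) = 2*F
-c(63, N(J)) = -1*(-39) = 39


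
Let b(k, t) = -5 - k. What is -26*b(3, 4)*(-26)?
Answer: -5408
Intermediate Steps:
-26*b(3, 4)*(-26) = -26*(-5 - 1*3)*(-26) = -26*(-5 - 3)*(-26) = -(-208)*(-26) = -26*208 = -5408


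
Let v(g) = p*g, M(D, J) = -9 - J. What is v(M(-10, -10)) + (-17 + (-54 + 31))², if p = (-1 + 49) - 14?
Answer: 1634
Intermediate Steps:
p = 34 (p = 48 - 14 = 34)
v(g) = 34*g
v(M(-10, -10)) + (-17 + (-54 + 31))² = 34*(-9 - 1*(-10)) + (-17 + (-54 + 31))² = 34*(-9 + 10) + (-17 - 23)² = 34*1 + (-40)² = 34 + 1600 = 1634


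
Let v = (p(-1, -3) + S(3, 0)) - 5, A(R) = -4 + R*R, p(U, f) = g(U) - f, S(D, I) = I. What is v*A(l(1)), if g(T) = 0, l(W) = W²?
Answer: 6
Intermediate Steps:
p(U, f) = -f (p(U, f) = 0 - f = -f)
A(R) = -4 + R²
v = -2 (v = (-1*(-3) + 0) - 5 = (3 + 0) - 5 = 3 - 5 = -2)
v*A(l(1)) = -2*(-4 + (1²)²) = -2*(-4 + 1²) = -2*(-4 + 1) = -2*(-3) = 6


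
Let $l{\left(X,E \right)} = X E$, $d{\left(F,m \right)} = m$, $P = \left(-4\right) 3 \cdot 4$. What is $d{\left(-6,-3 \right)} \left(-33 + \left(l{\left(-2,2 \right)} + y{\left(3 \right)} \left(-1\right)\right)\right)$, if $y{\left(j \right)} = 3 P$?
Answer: $-321$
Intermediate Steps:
$P = -48$ ($P = \left(-12\right) 4 = -48$)
$l{\left(X,E \right)} = E X$
$y{\left(j \right)} = -144$ ($y{\left(j \right)} = 3 \left(-48\right) = -144$)
$d{\left(-6,-3 \right)} \left(-33 + \left(l{\left(-2,2 \right)} + y{\left(3 \right)} \left(-1\right)\right)\right) = - 3 \left(-33 + \left(2 \left(-2\right) - -144\right)\right) = - 3 \left(-33 + \left(-4 + 144\right)\right) = - 3 \left(-33 + 140\right) = \left(-3\right) 107 = -321$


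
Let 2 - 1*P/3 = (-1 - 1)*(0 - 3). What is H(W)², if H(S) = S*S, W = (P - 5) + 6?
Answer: 14641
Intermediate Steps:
P = -12 (P = 6 - 3*(-1 - 1)*(0 - 3) = 6 - (-6)*(-3) = 6 - 3*6 = 6 - 18 = -12)
W = -11 (W = (-12 - 5) + 6 = -17 + 6 = -11)
H(S) = S²
H(W)² = ((-11)²)² = 121² = 14641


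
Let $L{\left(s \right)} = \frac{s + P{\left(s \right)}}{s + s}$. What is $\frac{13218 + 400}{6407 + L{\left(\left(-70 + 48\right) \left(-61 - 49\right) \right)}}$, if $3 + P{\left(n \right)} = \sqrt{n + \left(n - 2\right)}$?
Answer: $\frac{185823202640240}{87432960473761} - \frac{5991920 \sqrt{4838}}{87432960473761} \approx 2.1253$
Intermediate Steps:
$P{\left(n \right)} = -3 + \sqrt{-2 + 2 n}$ ($P{\left(n \right)} = -3 + \sqrt{n + \left(n - 2\right)} = -3 + \sqrt{n + \left(-2 + n\right)} = -3 + \sqrt{-2 + 2 n}$)
$L{\left(s \right)} = \frac{-3 + s + \sqrt{-2 + 2 s}}{2 s}$ ($L{\left(s \right)} = \frac{s + \left(-3 + \sqrt{-2 + 2 s}\right)}{s + s} = \frac{-3 + s + \sqrt{-2 + 2 s}}{2 s}$)
$\frac{13218 + 400}{6407 + L{\left(\left(-70 + 48\right) \left(-61 - 49\right) \right)}} = \frac{13218 + 400}{6407 + \frac{-3 + \left(-70 + 48\right) \left(-61 - 49\right) + \sqrt{2} \sqrt{-1 + \left(-70 + 48\right) \left(-61 - 49\right)}}{2 \left(-70 + 48\right) \left(-61 - 49\right)}} = \frac{13618}{6407 + \frac{-3 - -2420 + \sqrt{2} \sqrt{-1 - -2420}}{2 \left(\left(-22\right) \left(-110\right)\right)}} = \frac{13618}{6407 + \frac{-3 + 2420 + \sqrt{2} \sqrt{-1 + 2420}}{2 \cdot 2420}} = \frac{13618}{6407 + \frac{1}{2} \cdot \frac{1}{2420} \left(-3 + 2420 + \sqrt{2} \sqrt{2419}\right)} = \frac{13618}{6407 + \frac{1}{2} \cdot \frac{1}{2420} \left(-3 + 2420 + \sqrt{4838}\right)} = \frac{13618}{6407 + \frac{1}{2} \cdot \frac{1}{2420} \left(2417 + \sqrt{4838}\right)} = \frac{13618}{6407 + \left(\frac{2417}{4840} + \frac{\sqrt{4838}}{4840}\right)} = \frac{13618}{\frac{31012297}{4840} + \frac{\sqrt{4838}}{4840}}$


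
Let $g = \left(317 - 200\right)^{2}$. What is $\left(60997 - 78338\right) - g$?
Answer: $-31030$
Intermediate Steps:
$g = 13689$ ($g = 117^{2} = 13689$)
$\left(60997 - 78338\right) - g = \left(60997 - 78338\right) - 13689 = -17341 - 13689 = -31030$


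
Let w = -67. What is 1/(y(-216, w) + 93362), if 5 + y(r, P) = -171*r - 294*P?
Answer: 1/149991 ≈ 6.6671e-6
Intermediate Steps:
y(r, P) = -5 - 294*P - 171*r (y(r, P) = -5 + (-171*r - 294*P) = -5 + (-294*P - 171*r) = -5 - 294*P - 171*r)
1/(y(-216, w) + 93362) = 1/((-5 - 294*(-67) - 171*(-216)) + 93362) = 1/((-5 + 19698 + 36936) + 93362) = 1/(56629 + 93362) = 1/149991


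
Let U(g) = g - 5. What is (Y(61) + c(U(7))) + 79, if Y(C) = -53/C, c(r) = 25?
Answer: 6291/61 ≈ 103.13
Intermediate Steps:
U(g) = -5 + g
(Y(61) + c(U(7))) + 79 = (-53/61 + 25) + 79 = 1472/61 + 79 = 6291/61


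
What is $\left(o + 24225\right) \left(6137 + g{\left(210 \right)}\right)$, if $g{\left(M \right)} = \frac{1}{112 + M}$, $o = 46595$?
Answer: $\frac{69974232150}{161} \approx 4.3462 \cdot 10^{8}$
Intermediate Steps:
$\left(o + 24225\right) \left(6137 + g{\left(210 \right)}\right) = \left(46595 + 24225\right) \left(6137 + \frac{1}{112 + 210}\right) = 70820 \left(6137 + \frac{1}{322}\right) = 70820 \cdot \frac{1976115}{322} = \frac{69974232150}{161}$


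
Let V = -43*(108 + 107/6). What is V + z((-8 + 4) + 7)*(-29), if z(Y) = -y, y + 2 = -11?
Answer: -34727/6 ≈ -5787.8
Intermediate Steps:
y = -13 (y = -2 - 11 = -13)
z(Y) = 13 (z(Y) = -1*(-13) = 13)
V = -32465/6 (V = -43*(108 + 107*(1/6)) = -43*(108 + 107/6) = -43*755/6 = -32465/6 ≈ -5410.8)
V + z((-8 + 4) + 7)*(-29) = -32465/6 + 13*(-29) = -32465/6 - 377 = -34727/6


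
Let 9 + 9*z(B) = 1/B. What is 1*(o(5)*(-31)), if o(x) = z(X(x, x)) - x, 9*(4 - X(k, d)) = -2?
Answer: 7037/38 ≈ 185.18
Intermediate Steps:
X(k, d) = 38/9 (X(k, d) = 4 - ⅑*(-2) = 4 + 2/9 = 38/9)
z(B) = -1 + 1/(9*B)
o(x) = -37/38 - x (o(x) = (⅑ - 1*38/9)/(38/9) - x = 9*(⅑ - 38/9)/38 - x = (9/38)*(-37/9) - x = -37/38 - x)
1*(o(5)*(-31)) = 1*((-37/38 - 1*5)*(-31)) = 1*((-37/38 - 5)*(-31)) = 1*(-227/38*(-31)) = 1*(7037/38) = 7037/38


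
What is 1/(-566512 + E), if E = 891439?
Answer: 1/324927 ≈ 3.0776e-6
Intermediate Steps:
1/(-566512 + E) = 1/(-566512 + 891439) = 1/324927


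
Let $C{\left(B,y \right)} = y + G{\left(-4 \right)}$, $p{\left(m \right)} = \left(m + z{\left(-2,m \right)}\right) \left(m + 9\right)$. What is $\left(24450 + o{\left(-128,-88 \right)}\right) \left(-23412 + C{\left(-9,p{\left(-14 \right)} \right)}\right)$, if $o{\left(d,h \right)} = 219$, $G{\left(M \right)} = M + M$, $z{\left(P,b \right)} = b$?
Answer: $-574294320$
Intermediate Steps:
$G{\left(M \right)} = 2 M$
$p{\left(m \right)} = 2 m \left(9 + m\right)$ ($p{\left(m \right)} = \left(m + m\right) \left(m + 9\right) = 2 m \left(9 + m\right)$)
$C{\left(B,y \right)} = -8 + y$ ($C{\left(B,y \right)} = y + 2 \left(-4\right) = y - 8 = -8 + y$)
$\left(24450 + o{\left(-128,-88 \right)}\right) \left(-23412 + C{\left(-9,p{\left(-14 \right)} \right)}\right) = \left(24450 + 219\right) \left(-23412 - \left(8 + 28 \left(9 - 14\right)\right)\right) = 24669 \left(-23412 - \left(8 + 28 \left(-5\right)\right)\right) = 24669 \left(-23412 + \left(-8 + 140\right)\right) = 24669 \left(-23412 + 132\right) = 24669 \left(-23280\right) = -574294320$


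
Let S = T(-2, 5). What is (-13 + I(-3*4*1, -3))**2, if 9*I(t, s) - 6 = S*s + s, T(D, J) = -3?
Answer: 1225/9 ≈ 136.11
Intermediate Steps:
S = -3
I(t, s) = 2/3 - 2*s/9 (I(t, s) = 2/3 + (-3*s + s)/9 = 2/3 + (-2*s)/9 = 2/3 - 2*s/9)
(-13 + I(-3*4*1, -3))**2 = (-13 + (2/3 - 2/9*(-3)))**2 = (-13 + (2/3 + 2/3))**2 = (-13 + 4/3)**2 = (-35/3)**2 = 1225/9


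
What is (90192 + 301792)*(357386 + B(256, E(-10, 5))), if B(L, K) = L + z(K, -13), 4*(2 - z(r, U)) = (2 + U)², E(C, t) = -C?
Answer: 140178868180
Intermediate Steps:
z(r, U) = 2 - (2 + U)²/4
B(L, K) = -113/4 + L (B(L, K) = L + (2 - (2 - 13)²/4) = L + (2 - ¼*(-11)²) = L + (2 - ¼*121) = L + (2 - 121/4) = L - 113/4 = -113/4 + L)
(90192 + 301792)*(357386 + B(256, E(-10, 5))) = (90192 + 301792)*(357386 + (-113/4 + 256)) = 391984*(357386 + 911/4) = 391984*(1430455/4) = 140178868180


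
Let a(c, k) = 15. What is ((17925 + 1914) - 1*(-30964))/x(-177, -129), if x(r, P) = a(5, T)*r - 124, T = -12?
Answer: -50803/2779 ≈ -18.281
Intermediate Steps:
x(r, P) = -124 + 15*r (x(r, P) = 15*r - 124 = -124 + 15*r)
((17925 + 1914) - 1*(-30964))/x(-177, -129) = ((17925 + 1914) - 1*(-30964))/(-124 + 15*(-177)) = (19839 + 30964)/(-124 - 2655) = 50803/(-2779) = 50803*(-1/2779) = -50803/2779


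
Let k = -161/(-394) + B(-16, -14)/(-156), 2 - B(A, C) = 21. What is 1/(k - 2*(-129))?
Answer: 30732/7945157 ≈ 0.0038680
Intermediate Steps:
B(A, C) = -19 (B(A, C) = 2 - 1*21 = 2 - 21 = -19)
k = 16301/30732 (k = -161/(-394) - 19/(-156) = -161*(-1/394) - 19*(-1/156) = 161/394 + 19/156 = 16301/30732 ≈ 0.53042)
1/(k - 2*(-129)) = 1/(16301/30732 - 2*(-129)) = 1/(16301/30732 + 258) = 1/(7945157/30732) = 30732/7945157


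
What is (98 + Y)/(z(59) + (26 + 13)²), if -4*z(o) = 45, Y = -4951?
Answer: -19412/6039 ≈ -3.2144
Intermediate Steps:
z(o) = -45/4 (z(o) = -¼*45 = -45/4)
(98 + Y)/(z(59) + (26 + 13)²) = (98 - 4951)/(-45/4 + (26 + 13)²) = -4853/(-45/4 + 39²) = -4853/(-45/4 + 1521) = -4853/6039/4 = -4853*4/6039 = -19412/6039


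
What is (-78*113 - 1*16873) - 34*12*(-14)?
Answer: -19975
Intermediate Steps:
(-78*113 - 1*16873) - 34*12*(-14) = (-8814 - 16873) - 408*(-14) = -25687 - 1*(-5712) = -25687 + 5712 = -19975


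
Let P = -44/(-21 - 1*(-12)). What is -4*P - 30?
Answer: -446/9 ≈ -49.556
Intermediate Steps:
P = 44/9 (P = -44/(-21 + 12) = -44/(-9) = -44*(-⅑) = 44/9 ≈ 4.8889)
-4*P - 30 = -4*44/9 - 30 = -176/9 - 30 = -446/9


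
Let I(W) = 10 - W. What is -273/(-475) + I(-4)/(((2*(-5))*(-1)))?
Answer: 938/475 ≈ 1.9747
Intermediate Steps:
-273/(-475) + I(-4)/(((2*(-5))*(-1))) = -273/(-475) + (10 - 1*(-4))/(((2*(-5))*(-1))) = -273*(-1/475) + (10 + 4)/((-10*(-1))) = 273/475 + 14/10 = 273/475 + 14*(⅒) = 273/475 + 7/5 = 938/475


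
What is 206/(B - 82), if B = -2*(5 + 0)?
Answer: -103/46 ≈ -2.2391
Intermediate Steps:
B = -10 (B = -2*5 = -10)
206/(B - 82) = 206/(-10 - 82) = 206/(-92) = 206*(-1/92) = -103/46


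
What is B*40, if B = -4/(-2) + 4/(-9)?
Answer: 560/9 ≈ 62.222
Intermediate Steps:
B = 14/9 (B = -4*(-1/2) + 4*(-1/9) = 2 - 4/9 = 14/9 ≈ 1.5556)
B*40 = (14/9)*40 = 560/9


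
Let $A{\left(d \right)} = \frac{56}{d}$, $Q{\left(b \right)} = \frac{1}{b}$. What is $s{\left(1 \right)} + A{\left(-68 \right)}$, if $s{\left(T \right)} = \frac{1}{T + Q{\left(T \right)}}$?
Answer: $- \frac{11}{34} \approx -0.32353$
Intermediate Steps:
$s{\left(T \right)} = \frac{1}{T + \frac{1}{T}}$
$s{\left(1 \right)} + A{\left(-68 \right)} = 1 \frac{1}{1 + 1^{2}} + \frac{56}{-68} = 1 \frac{1}{1 + 1} + 56 \left(- \frac{1}{68}\right) = 1 \cdot \frac{1}{2} - \frac{14}{17} = \frac{1}{2} - \frac{14}{17} = - \frac{11}{34}$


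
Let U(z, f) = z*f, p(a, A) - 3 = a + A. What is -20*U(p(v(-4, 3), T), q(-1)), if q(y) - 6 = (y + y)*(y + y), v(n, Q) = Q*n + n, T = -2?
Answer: 3000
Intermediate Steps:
v(n, Q) = n + Q*n
q(y) = 6 + 4*y² (q(y) = 6 + (y + y)*(y + y) = 6 + (2*y)*(2*y) = 6 + 4*y²)
p(a, A) = 3 + A + a (p(a, A) = 3 + (a + A) = 3 + (A + a) = 3 + A + a)
U(z, f) = f*z
-20*U(p(v(-4, 3), T), q(-1)) = -20*(6 + 4*(-1)²)*(3 - 2 - 4*(1 + 3)) = -20*(6 + 4*1)*(3 - 2 - 4*4) = -20*(6 + 4)*(3 - 2 - 16) = -200*(-15) = -20*(-150) = 3000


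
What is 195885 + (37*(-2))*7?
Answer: 195367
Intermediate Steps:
195885 + (37*(-2))*7 = 195885 - 74*7 = 195885 - 518 = 195367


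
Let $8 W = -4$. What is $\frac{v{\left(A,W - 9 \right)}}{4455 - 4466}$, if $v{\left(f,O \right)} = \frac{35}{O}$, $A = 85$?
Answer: $\frac{70}{209} \approx 0.33493$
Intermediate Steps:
$W = - \frac{1}{2}$ ($W = \frac{1}{8} \left(-4\right) = - \frac{1}{2} \approx -0.5$)
$\frac{v{\left(A,W - 9 \right)}}{4455 - 4466} = \frac{35 \frac{1}{- \frac{1}{2} - 9}}{4455 - 4466} = \frac{35 \frac{1}{- \frac{19}{2}}}{-11} = 35 \left(- \frac{2}{19}\right) \left(- \frac{1}{11}\right) = \left(- \frac{70}{19}\right) \left(- \frac{1}{11}\right) = \frac{70}{209}$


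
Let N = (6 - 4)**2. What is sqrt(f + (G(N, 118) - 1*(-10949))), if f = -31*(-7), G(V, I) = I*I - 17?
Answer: sqrt(25073) ≈ 158.34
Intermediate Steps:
N = 4 (N = 2**2 = 4)
G(V, I) = -17 + I**2 (G(V, I) = I**2 - 17 = -17 + I**2)
f = 217
sqrt(f + (G(N, 118) - 1*(-10949))) = sqrt(217 + ((-17 + 118**2) - 1*(-10949))) = sqrt(217 + ((-17 + 13924) + 10949)) = sqrt(217 + (13907 + 10949)) = sqrt(217 + 24856) = sqrt(25073)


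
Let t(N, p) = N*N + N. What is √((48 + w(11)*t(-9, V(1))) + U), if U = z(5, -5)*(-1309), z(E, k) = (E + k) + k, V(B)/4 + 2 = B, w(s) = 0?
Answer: √6593 ≈ 81.197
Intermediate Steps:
V(B) = -8 + 4*B
t(N, p) = N + N² (t(N, p) = N² + N = N + N²)
z(E, k) = E + 2*k
U = 6545 (U = (5 + 2*(-5))*(-1309) = (5 - 10)*(-1309) = -5*(-1309) = 6545)
√((48 + w(11)*t(-9, V(1))) + U) = √((48 + 0*(-9*(1 - 9))) + 6545) = √((48 + 0*(-9*(-8))) + 6545) = √((48 + 0*72) + 6545) = √((48 + 0) + 6545) = √(48 + 6545) = √6593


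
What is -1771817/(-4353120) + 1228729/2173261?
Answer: 9199425569717/9460465924320 ≈ 0.97241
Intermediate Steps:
-1771817/(-4353120) + 1228729/2173261 = -1771817*(-1/4353120) + 1228729*(1/2173261) = 1771817/4353120 + 1228729/2173261 = 9199425569717/9460465924320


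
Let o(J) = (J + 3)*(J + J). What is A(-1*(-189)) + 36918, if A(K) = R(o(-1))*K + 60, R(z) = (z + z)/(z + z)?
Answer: 37167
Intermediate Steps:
o(J) = 2*J*(3 + J) (o(J) = (3 + J)*(2*J) = 2*J*(3 + J))
R(z) = 1 (R(z) = (2*z)/((2*z)) = (2*z)*(1/(2*z)) = 1)
A(K) = 60 + K (A(K) = 1*K + 60 = K + 60 = 60 + K)
A(-1*(-189)) + 36918 = (60 - 1*(-189)) + 36918 = (60 + 189) + 36918 = 249 + 36918 = 37167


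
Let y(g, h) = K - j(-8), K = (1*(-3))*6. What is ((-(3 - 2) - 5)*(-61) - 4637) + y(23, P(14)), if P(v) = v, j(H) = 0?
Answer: -4289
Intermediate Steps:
K = -18 (K = -3*6 = -18)
y(g, h) = -18 (y(g, h) = -18 - 1*0 = -18 + 0 = -18)
((-(3 - 2) - 5)*(-61) - 4637) + y(23, P(14)) = ((-(3 - 2) - 5)*(-61) - 4637) - 18 = ((-1*1 - 5)*(-61) - 4637) - 18 = ((-1 - 5)*(-61) - 4637) - 18 = (-6*(-61) - 4637) - 18 = (366 - 4637) - 18 = -4271 - 18 = -4289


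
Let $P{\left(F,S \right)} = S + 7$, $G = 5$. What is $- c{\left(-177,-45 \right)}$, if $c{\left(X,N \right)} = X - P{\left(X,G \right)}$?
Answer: $189$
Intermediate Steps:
$P{\left(F,S \right)} = 7 + S$
$c{\left(X,N \right)} = -12 + X$ ($c{\left(X,N \right)} = X - \left(7 + 5\right) = X - 12 = -12 + X$)
$- c{\left(-177,-45 \right)} = - (-12 - 177) = \left(-1\right) \left(-189\right) = 189$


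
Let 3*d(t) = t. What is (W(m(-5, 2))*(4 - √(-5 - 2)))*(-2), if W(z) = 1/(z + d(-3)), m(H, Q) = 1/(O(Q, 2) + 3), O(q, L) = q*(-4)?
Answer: 20/3 - 5*I*√7/3 ≈ 6.6667 - 4.4096*I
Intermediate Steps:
d(t) = t/3
O(q, L) = -4*q
m(H, Q) = 1/(3 - 4*Q) (m(H, Q) = 1/(-4*Q + 3) = 1/(3 - 4*Q))
W(z) = 1/(-1 + z) (W(z) = 1/(z + (⅓)*(-3)) = 1/(z - 1) = 1/(-1 + z))
(W(m(-5, 2))*(4 - √(-5 - 2)))*(-2) = ((4 - √(-5 - 2))/(-1 - 1/(-3 + 4*2)))*(-2) = ((4 - √(-7))/(-1 - 1/(-3 + 8)))*(-2) = ((4 - I*√7)/(-1 - 1/5))*(-2) = ((4 - I*√7)/(-1 - 1*⅕))*(-2) = ((4 - I*√7)/(-1 - ⅕))*(-2) = ((4 - I*√7)/(-6/5))*(-2) = -5*(4 - I*√7)/6*(-2) = (-10/3 + 5*I*√7/6)*(-2) = 20/3 - 5*I*√7/3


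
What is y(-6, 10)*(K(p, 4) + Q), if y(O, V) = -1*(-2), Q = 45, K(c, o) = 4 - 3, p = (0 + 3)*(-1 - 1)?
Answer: 92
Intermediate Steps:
p = -6 (p = 3*(-2) = -6)
K(c, o) = 1
y(O, V) = 2
y(-6, 10)*(K(p, 4) + Q) = 2*(1 + 45) = 2*46 = 92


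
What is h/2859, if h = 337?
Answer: 337/2859 ≈ 0.11787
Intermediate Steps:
h/2859 = 337/2859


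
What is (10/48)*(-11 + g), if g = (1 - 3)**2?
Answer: -35/24 ≈ -1.4583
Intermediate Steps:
g = 4 (g = (-2)**2 = 4)
(10/48)*(-11 + g) = (10/48)*(-11 + 4) = (10*(1/48))*(-7) = (5/24)*(-7) = -35/24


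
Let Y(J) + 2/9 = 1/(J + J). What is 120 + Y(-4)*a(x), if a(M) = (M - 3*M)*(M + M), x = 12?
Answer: 320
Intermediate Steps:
Y(J) = -2/9 + 1/(2*J) (Y(J) = -2/9 + 1/(J + J) = -2/9 + 1/(2*J))
a(M) = -4*M² (a(M) = (-2*M)*(2*M) = -4*M²)
120 + Y(-4)*a(x) = 120 + ((1/18)*(9 - 4*(-4))/(-4))*(-4*12²) = 120 + ((1/18)*(-¼)*(9 + 16))*(-4*144) = 120 + ((1/18)*(-¼)*25)*(-576) = 120 - 25/72*(-576) = 120 + 200 = 320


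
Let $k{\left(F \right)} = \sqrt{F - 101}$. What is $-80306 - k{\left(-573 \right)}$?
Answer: $-80306 - i \sqrt{674} \approx -80306.0 - 25.962 i$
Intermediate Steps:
$k{\left(F \right)} = \sqrt{-101 + F}$
$-80306 - k{\left(-573 \right)} = -80306 - \sqrt{-101 - 573} = -80306 - \sqrt{-674} = -80306 - i \sqrt{674}$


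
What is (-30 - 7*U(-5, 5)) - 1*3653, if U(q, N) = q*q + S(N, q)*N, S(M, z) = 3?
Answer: -3963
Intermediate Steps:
U(q, N) = q² + 3*N (U(q, N) = q*q + 3*N = q² + 3*N)
(-30 - 7*U(-5, 5)) - 1*3653 = (-30 - 7*((-5)² + 3*5)) - 1*3653 = (-30 - 7*(25 + 15)) - 3653 = (-30 - 7*40) - 3653 = (-30 - 280) - 3653 = -310 - 3653 = -3963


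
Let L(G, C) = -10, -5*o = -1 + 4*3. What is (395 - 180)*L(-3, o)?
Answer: -2150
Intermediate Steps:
o = -11/5 (o = -(-1 + 4*3)/5 = -(-1 + 12)/5 = -1/5*11 = -11/5 ≈ -2.2000)
(395 - 180)*L(-3, o) = (395 - 180)*(-10) = 215*(-10) = -2150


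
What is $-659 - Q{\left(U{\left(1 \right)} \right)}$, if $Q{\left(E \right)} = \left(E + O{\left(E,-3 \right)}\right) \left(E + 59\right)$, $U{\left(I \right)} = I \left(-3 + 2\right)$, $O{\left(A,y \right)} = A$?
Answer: $-543$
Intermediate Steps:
$U{\left(I \right)} = - I$ ($U{\left(I \right)} = I \left(-1\right) = - I$)
$Q{\left(E \right)} = 2 E \left(59 + E\right)$ ($Q{\left(E \right)} = \left(E + E\right) \left(E + 59\right) = 2 E \left(59 + E\right)$)
$-659 - Q{\left(U{\left(1 \right)} \right)} = -659 - 2 \left(\left(-1\right) 1\right) \left(59 - 1\right) = -659 - 2 \left(-1\right) \left(59 - 1\right) = -659 - 2 \left(-1\right) 58 = -659 - -116 = -659 + 116 = -543$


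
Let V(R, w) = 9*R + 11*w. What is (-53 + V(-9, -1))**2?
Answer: 21025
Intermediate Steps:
(-53 + V(-9, -1))**2 = (-53 + (9*(-9) + 11*(-1)))**2 = (-53 + (-81 - 11))**2 = (-53 - 92)**2 = (-145)**2 = 21025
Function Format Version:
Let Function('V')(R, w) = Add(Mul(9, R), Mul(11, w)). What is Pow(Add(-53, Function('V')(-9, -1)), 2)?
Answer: 21025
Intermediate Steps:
Pow(Add(-53, Function('V')(-9, -1)), 2) = Pow(Add(-53, Add(Mul(9, -9), Mul(11, -1))), 2) = Pow(Add(-53, Add(-81, -11)), 2) = Pow(Add(-53, -92), 2) = Pow(-145, 2) = 21025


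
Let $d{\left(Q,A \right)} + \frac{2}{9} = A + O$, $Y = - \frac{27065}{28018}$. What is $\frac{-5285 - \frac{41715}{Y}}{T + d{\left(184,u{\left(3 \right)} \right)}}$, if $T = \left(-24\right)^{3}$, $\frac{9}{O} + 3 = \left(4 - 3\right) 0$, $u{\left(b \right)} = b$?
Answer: $- \frac{1846318221}{673474634} \approx -2.7415$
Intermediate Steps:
$Y = - \frac{27065}{28018}$ ($Y = \left(-27065\right) \frac{1}{28018} = - \frac{27065}{28018} \approx -0.96599$)
$O = -3$ ($O = \frac{9}{-3 + \left(4 - 3\right) 0} = \frac{9}{-3 + 1 \cdot 0} = \frac{9}{-3 + 0} = \frac{9}{-3} = 9 \left(- \frac{1}{3}\right) = -3$)
$T = -13824$
$d{\left(Q,A \right)} = - \frac{29}{9} + A$ ($d{\left(Q,A \right)} = - \frac{2}{9} + \left(A - 3\right) = - \frac{2}{9} + \left(-3 + A\right) = - \frac{29}{9} + A$)
$\frac{-5285 - \frac{41715}{Y}}{T + d{\left(184,u{\left(3 \right)} \right)}} = \frac{-5285 - \frac{41715}{- \frac{27065}{28018}}}{-13824 + \left(- \frac{29}{9} + 3\right)} = \frac{-5285 - - \frac{233754174}{5413}}{-13824 - \frac{2}{9}} = \frac{-5285 + \frac{233754174}{5413}}{- \frac{124418}{9}} = \frac{205146469}{5413} \left(- \frac{9}{124418}\right) = - \frac{1846318221}{673474634}$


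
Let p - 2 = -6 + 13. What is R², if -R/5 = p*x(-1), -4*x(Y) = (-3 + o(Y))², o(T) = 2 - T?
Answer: 0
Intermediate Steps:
p = 9 (p = 2 + (-6 + 13) = 2 + 7 = 9)
x(Y) = -(-1 - Y)²/4 (x(Y) = -(-3 + (2 - Y))²/4 = -(-1 - Y)²/4)
R = 0 (R = -45*(-(1 - 1)²/4) = -45*(-¼*0²) = -45*(-¼*0) = -45*0 = -5*0 = 0)
R² = 0² = 0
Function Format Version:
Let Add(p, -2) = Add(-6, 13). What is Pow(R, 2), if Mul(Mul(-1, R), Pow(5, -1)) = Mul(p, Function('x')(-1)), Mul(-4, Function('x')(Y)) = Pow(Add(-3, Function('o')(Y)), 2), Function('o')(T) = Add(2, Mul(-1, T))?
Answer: 0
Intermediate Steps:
p = 9 (p = Add(2, Add(-6, 13)) = Add(2, 7) = 9)
Function('x')(Y) = Mul(Rational(-1, 4), Pow(Add(-1, Mul(-1, Y)), 2)) (Function('x')(Y) = Mul(Rational(-1, 4), Pow(Add(-3, Add(2, Mul(-1, Y))), 2)) = Mul(Rational(-1, 4), Pow(Add(-1, Mul(-1, Y)), 2)))
R = 0 (R = Mul(-5, Mul(9, Mul(Rational(-1, 4), Pow(Add(1, -1), 2)))) = Mul(-5, Mul(9, Mul(Rational(-1, 4), Pow(0, 2)))) = Mul(-5, Mul(9, Mul(Rational(-1, 4), 0))) = Mul(-5, Mul(9, 0)) = Mul(-5, 0) = 0)
Pow(R, 2) = Pow(0, 2) = 0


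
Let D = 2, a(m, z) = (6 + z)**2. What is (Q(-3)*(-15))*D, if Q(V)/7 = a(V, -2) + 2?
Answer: -3780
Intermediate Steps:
Q(V) = 126 (Q(V) = 7*((6 - 2)**2 + 2) = 7*(4**2 + 2) = 7*(16 + 2) = 7*18 = 126)
(Q(-3)*(-15))*D = (126*(-15))*2 = -1890*2 = -3780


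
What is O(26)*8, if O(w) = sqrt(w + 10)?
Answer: 48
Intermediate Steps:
O(w) = sqrt(10 + w)
O(26)*8 = sqrt(10 + 26)*8 = sqrt(36)*8 = 6*8 = 48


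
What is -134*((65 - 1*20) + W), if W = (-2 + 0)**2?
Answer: -6566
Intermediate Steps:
W = 4 (W = (-2)**2 = 4)
-134*((65 - 1*20) + W) = -134*((65 - 1*20) + 4) = -134*((65 - 20) + 4) = -134*(45 + 4) = -134*49 = -6566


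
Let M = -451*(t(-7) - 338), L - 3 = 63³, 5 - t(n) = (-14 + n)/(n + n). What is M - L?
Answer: -198381/2 ≈ -99191.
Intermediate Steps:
t(n) = 5 - (-14 + n)/(2*n) (t(n) = 5 - (-14 + n)/(n + n) = 5 - (-14 + n)/(2*n))
L = 250050 (L = 3 + 63³ = 3 + 250047 = 250050)
M = 301719/2 (M = -451*((9/2 + 7/(-7)) - 338) = -451*((9/2 + 7*(-⅐)) - 338) = -451*((9/2 - 1) - 338) = -451*(7/2 - 338) = -451*(-669/2) = 301719/2 ≈ 1.5086e+5)
M - L = 301719/2 - 1*250050 = 301719/2 - 250050 = -198381/2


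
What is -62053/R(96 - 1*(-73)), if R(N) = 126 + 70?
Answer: -62053/196 ≈ -316.60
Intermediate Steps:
R(N) = 196
-62053/R(96 - 1*(-73)) = -62053/196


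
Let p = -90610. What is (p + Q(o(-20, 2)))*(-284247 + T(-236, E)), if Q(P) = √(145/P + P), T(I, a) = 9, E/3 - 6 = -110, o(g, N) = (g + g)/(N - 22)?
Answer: 25754805180 - 142119*√298 ≈ 2.5752e+10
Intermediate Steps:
o(g, N) = 2*g/(-22 + N) (o(g, N) = (2*g)/(-22 + N) = 2*g/(-22 + N))
E = -312 (E = 18 + 3*(-110) = 18 - 330 = -312)
Q(P) = √(P + 145/P)
(p + Q(o(-20, 2)))*(-284247 + T(-236, E)) = (-90610 + √(2*(-20)/(-22 + 2) + 145/((2*(-20)/(-22 + 2)))))*(-284247 + 9) = (-90610 + √(2*(-20)/(-20) + 145/((2*(-20)/(-20)))))*(-284238) = (-90610 + √(2*(-20)*(-1/20) + 145/((2*(-20)*(-1/20)))))*(-284238) = (-90610 + √(2 + 145/2))*(-284238) = (-90610 + √(149/2))*(-284238) = (-90610 + √298/2)*(-284238) = 25754805180 - 142119*√298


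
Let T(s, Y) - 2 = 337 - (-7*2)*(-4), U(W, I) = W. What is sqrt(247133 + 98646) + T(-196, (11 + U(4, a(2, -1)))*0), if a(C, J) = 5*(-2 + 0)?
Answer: 283 + sqrt(345779) ≈ 871.03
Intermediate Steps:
a(C, J) = -10 (a(C, J) = 5*(-2) = -10)
T(s, Y) = 283 (T(s, Y) = 2 + (337 - (-7*2)*(-4)) = 2 + (337 - (-14)*(-4)) = 2 + (337 - 1*56) = 2 + (337 - 56) = 2 + 281 = 283)
sqrt(247133 + 98646) + T(-196, (11 + U(4, a(2, -1)))*0) = sqrt(247133 + 98646) + 283 = sqrt(345779) + 283 = 283 + sqrt(345779)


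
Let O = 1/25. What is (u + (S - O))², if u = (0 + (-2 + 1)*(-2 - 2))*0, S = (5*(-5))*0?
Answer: 1/625 ≈ 0.0016000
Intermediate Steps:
S = 0 (S = -25*0 = 0)
u = 0 (u = (0 - 1*(-4))*0 = (0 + 4)*0 = 4*0 = 0)
O = 1/25 ≈ 0.040000
(u + (S - O))² = (0 + (0 - 1*1/25))² = (0 + (0 - 1/25))² = (0 - 1/25)² = (-1/25)² = 1/625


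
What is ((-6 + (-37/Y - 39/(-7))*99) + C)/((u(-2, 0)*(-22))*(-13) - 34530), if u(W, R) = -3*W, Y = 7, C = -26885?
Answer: 188039/229698 ≈ 0.81864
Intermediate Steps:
((-6 + (-37/Y - 39/(-7))*99) + C)/((u(-2, 0)*(-22))*(-13) - 34530) = ((-6 + (-37/7 - 39/(-7))*99) - 26885)/((-3*(-2)*(-22))*(-13) - 34530) = ((-6 + (-37*⅐ - 39*(-⅐))*99) - 26885)/((6*(-22))*(-13) - 34530) = ((-6 + (-37/7 + 39/7)*99) - 26885)/(-132*(-13) - 34530) = ((-6 + (2/7)*99) - 26885)/(1716 - 34530) = ((-6 + 198/7) - 26885)/(-32814) = (156/7 - 26885)*(-1/32814) = -188039/7*(-1/32814) = 188039/229698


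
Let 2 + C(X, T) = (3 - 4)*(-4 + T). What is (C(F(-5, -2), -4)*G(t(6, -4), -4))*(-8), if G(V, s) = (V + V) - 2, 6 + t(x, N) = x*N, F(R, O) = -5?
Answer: 2976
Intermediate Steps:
t(x, N) = -6 + N*x (t(x, N) = -6 + x*N = -6 + N*x)
G(V, s) = -2 + 2*V (G(V, s) = 2*V - 2 = -2 + 2*V)
C(X, T) = 2 - T (C(X, T) = -2 + (3 - 4)*(-4 + T) = -2 - (-4 + T) = -2 + (4 - T) = 2 - T)
(C(F(-5, -2), -4)*G(t(6, -4), -4))*(-8) = ((2 - 1*(-4))*(-2 + 2*(-6 - 4*6)))*(-8) = ((2 + 4)*(-2 + 2*(-6 - 24)))*(-8) = (6*(-2 + 2*(-30)))*(-8) = (6*(-2 - 60))*(-8) = (6*(-62))*(-8) = -372*(-8) = 2976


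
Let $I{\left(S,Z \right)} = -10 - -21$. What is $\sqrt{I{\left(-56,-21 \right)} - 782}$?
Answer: $i \sqrt{771} \approx 27.767 i$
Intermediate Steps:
$I{\left(S,Z \right)} = 11$ ($I{\left(S,Z \right)} = -10 + 21 = 11$)
$\sqrt{I{\left(-56,-21 \right)} - 782} = \sqrt{11 - 782} = \sqrt{-771} = i \sqrt{771}$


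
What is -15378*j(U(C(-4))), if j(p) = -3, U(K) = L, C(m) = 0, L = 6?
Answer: 46134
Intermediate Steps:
U(K) = 6
-15378*j(U(C(-4))) = -15378*(-3) = 46134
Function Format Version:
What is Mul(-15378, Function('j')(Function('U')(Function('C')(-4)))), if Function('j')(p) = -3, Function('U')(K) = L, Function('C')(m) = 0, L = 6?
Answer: 46134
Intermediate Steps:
Function('U')(K) = 6
Mul(-15378, Function('j')(Function('U')(Function('C')(-4)))) = Mul(-15378, -3) = 46134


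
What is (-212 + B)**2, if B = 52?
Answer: 25600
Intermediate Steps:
(-212 + B)**2 = (-212 + 52)**2 = (-160)**2 = 25600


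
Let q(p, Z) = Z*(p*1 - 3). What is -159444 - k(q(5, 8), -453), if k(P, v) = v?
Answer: -158991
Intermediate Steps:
q(p, Z) = Z*(-3 + p) (q(p, Z) = Z*(p - 3) = Z*(-3 + p))
-159444 - k(q(5, 8), -453) = -159444 - 1*(-453) = -159444 + 453 = -158991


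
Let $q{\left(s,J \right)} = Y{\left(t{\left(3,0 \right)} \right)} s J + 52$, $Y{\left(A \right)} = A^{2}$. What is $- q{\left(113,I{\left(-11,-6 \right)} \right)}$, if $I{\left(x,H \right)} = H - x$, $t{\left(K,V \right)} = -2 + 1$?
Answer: $-617$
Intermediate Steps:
$t{\left(K,V \right)} = -1$
$q{\left(s,J \right)} = 52 + J s$ ($q{\left(s,J \right)} = \left(-1\right)^{2} s J + 52 = 1 s J + 52 = s J + 52 = J s + 52 = 52 + J s$)
$- q{\left(113,I{\left(-11,-6 \right)} \right)} = - (52 + \left(-6 - -11\right) 113) = - (52 + \left(-6 + 11\right) 113) = - (52 + 5 \cdot 113) = - (52 + 565) = \left(-1\right) 617 = -617$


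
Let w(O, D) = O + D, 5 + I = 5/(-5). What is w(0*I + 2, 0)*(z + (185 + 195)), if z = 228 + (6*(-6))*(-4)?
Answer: 1504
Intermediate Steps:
I = -6 (I = -5 + 5/(-5) = -5 + 5*(-⅕) = -5 - 1 = -6)
z = 372 (z = 228 - 36*(-4) = 228 + 144 = 372)
w(O, D) = D + O
w(0*I + 2, 0)*(z + (185 + 195)) = (0 + (0*(-6) + 2))*(372 + (185 + 195)) = (0 + (0 + 2))*(372 + 380) = (0 + 2)*752 = 2*752 = 1504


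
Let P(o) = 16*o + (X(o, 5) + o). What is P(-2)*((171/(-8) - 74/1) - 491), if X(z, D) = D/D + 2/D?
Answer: 764633/40 ≈ 19116.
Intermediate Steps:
X(z, D) = 1 + 2/D
P(o) = 7/5 + 17*o (P(o) = 16*o + ((2 + 5)/5 + o) = 16*o + ((⅕)*7 + o) = 16*o + (7/5 + o) = 7/5 + 17*o)
P(-2)*((171/(-8) - 74/1) - 491) = (7/5 + 17*(-2))*((171/(-8) - 74/1) - 491) = (7/5 - 34)*((171*(-⅛) - 74*1) - 491) = -163*((-171/8 - 74) - 491)/5 = -163*(-763/8 - 491)/5 = -163/5*(-4691/8) = 764633/40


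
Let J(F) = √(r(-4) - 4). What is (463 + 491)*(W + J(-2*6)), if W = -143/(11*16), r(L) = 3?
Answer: -6201/8 + 954*I ≈ -775.13 + 954.0*I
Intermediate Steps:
W = -13/16 (W = -143/176 = -143*1/176 = -13/16 ≈ -0.81250)
J(F) = I (J(F) = √(3 - 4) = √(-1) = I)
(463 + 491)*(W + J(-2*6)) = (463 + 491)*(-13/16 + I) = 954*(-13/16 + I) = -6201/8 + 954*I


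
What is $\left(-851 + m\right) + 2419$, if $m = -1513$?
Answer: $55$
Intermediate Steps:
$\left(-851 + m\right) + 2419 = \left(-851 - 1513\right) + 2419 = -2364 + 2419 = 55$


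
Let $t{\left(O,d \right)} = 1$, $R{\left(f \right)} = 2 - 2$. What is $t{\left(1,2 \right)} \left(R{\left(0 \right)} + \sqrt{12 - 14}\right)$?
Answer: $i \sqrt{2} \approx 1.4142 i$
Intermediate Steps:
$R{\left(f \right)} = 0$ ($R{\left(f \right)} = 2 - 2 = 0$)
$t{\left(1,2 \right)} \left(R{\left(0 \right)} + \sqrt{12 - 14}\right) = 1 \left(0 + \sqrt{12 - 14}\right) = 1 \left(0 + \sqrt{-2}\right) = 1 \left(0 + i \sqrt{2}\right) = 1 i \sqrt{2} = i \sqrt{2}$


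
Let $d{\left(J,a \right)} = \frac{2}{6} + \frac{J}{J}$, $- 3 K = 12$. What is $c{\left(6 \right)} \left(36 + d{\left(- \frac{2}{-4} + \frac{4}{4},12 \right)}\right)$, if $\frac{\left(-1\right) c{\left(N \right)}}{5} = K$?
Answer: $\frac{2240}{3} \approx 746.67$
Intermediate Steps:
$K = -4$ ($K = \left(- \frac{1}{3}\right) 12 = -4$)
$c{\left(N \right)} = 20$ ($c{\left(N \right)} = \left(-5\right) \left(-4\right) = 20$)
$d{\left(J,a \right)} = \frac{4}{3}$ ($d{\left(J,a \right)} = 2 \cdot \frac{1}{6} + 1 = \frac{1}{3} + 1 = \frac{4}{3}$)
$c{\left(6 \right)} \left(36 + d{\left(- \frac{2}{-4} + \frac{4}{4},12 \right)}\right) = 20 \left(36 + \frac{4}{3}\right) = 20 \cdot \frac{112}{3} = \frac{2240}{3}$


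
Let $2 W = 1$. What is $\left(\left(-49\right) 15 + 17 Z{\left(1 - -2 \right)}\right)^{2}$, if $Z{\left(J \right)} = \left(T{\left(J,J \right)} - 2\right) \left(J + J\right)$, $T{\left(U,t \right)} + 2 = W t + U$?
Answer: $467856$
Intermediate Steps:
$W = \frac{1}{2}$ ($W = \frac{1}{2} \cdot 1 = \frac{1}{2} \approx 0.5$)
$T{\left(U,t \right)} = -2 + U + \frac{t}{2}$ ($T{\left(U,t \right)} = -2 + \left(\frac{t}{2} + U\right) = -2 + \left(U + \frac{t}{2}\right) = -2 + U + \frac{t}{2}$)
$Z{\left(J \right)} = 2 J \left(-4 + \frac{3 J}{2}\right)$ ($Z{\left(J \right)} = \left(\left(-2 + J + \frac{J}{2}\right) - 2\right) \left(J + J\right) = \left(\left(-2 + \frac{3 J}{2}\right) - 2\right) 2 J = \left(-4 + \frac{3 J}{2}\right) 2 J = 2 J \left(-4 + \frac{3 J}{2}\right)$)
$\left(\left(-49\right) 15 + 17 Z{\left(1 - -2 \right)}\right)^{2} = \left(\left(-49\right) 15 + 17 \left(1 - -2\right) \left(-8 + 3 \left(1 - -2\right)\right)\right)^{2} = \left(-735 + 17 \left(1 + 2\right) \left(-8 + 3 \left(1 + 2\right)\right)\right)^{2} = \left(-735 + 17 \cdot 3 \left(-8 + 3 \cdot 3\right)\right)^{2} = \left(-735 + 17 \cdot 3 \left(-8 + 9\right)\right)^{2} = \left(-735 + 17 \cdot 3 \cdot 1\right)^{2} = \left(-735 + 17 \cdot 3\right)^{2} = \left(-735 + 51\right)^{2} = \left(-684\right)^{2} = 467856$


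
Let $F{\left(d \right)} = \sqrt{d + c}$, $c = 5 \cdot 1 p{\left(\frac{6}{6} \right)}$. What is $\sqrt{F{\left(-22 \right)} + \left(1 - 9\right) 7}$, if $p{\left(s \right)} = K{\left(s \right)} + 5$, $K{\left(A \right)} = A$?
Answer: $\sqrt{-56 + 2 \sqrt{2}} \approx 7.2919 i$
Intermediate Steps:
$p{\left(s \right)} = 5 + s$ ($p{\left(s \right)} = s + 5 = 5 + s$)
$c = 30$ ($c = 5 \cdot 1 \left(5 + \frac{6}{6}\right) = 5 \left(5 + 6 \cdot \frac{1}{6}\right) = 5 \left(5 + 1\right) = 5 \cdot 6 = 30$)
$F{\left(d \right)} = \sqrt{30 + d}$ ($F{\left(d \right)} = \sqrt{d + 30} = \sqrt{30 + d}$)
$\sqrt{F{\left(-22 \right)} + \left(1 - 9\right) 7} = \sqrt{\sqrt{30 - 22} + \left(1 - 9\right) 7} = \sqrt{\sqrt{8} - 56} = \sqrt{2 \sqrt{2} - 56} = \sqrt{-56 + 2 \sqrt{2}}$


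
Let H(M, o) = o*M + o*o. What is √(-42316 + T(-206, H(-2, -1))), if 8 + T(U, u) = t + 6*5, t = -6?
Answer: 30*I*√47 ≈ 205.67*I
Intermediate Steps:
H(M, o) = o² + M*o (H(M, o) = M*o + o² = o² + M*o)
T(U, u) = 16 (T(U, u) = -8 + (-6 + 6*5) = -8 + (-6 + 30) = -8 + 24 = 16)
√(-42316 + T(-206, H(-2, -1))) = √(-42316 + 16) = √(-42300) = 30*I*√47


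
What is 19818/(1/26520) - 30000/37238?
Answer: 9785650374840/18619 ≈ 5.2557e+8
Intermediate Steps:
19818/(1/26520) - 30000/37238 = 19818/(1/26520) - 30000*1/37238 = 19818*26520 - 15000/18619 = 525573360 - 15000/18619 = 9785650374840/18619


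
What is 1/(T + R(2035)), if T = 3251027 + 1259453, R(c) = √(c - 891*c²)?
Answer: 56381/254351495748 - I*√57653585/2543514957480 ≈ 2.2167e-7 - 2.9852e-9*I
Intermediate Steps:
T = 4510480
1/(T + R(2035)) = 1/(4510480 + √(2035*(1 - 891*2035))) = 1/(4510480 + √(2035*(1 - 1813185))) = 1/(4510480 + √(2035*(-1813184))) = 1/(4510480 + √(-3689829440)) = 1/(4510480 + 8*I*√57653585)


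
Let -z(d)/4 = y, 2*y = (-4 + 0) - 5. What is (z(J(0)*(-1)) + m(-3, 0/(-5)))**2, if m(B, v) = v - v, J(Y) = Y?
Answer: 324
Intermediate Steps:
m(B, v) = 0
y = -9/2 (y = ((-4 + 0) - 5)/2 = (-4 - 5)/2 = (1/2)*(-9) = -9/2 ≈ -4.5000)
z(d) = 18 (z(d) = -4*(-9/2) = 18)
(z(J(0)*(-1)) + m(-3, 0/(-5)))**2 = (18 + 0)**2 = 18**2 = 324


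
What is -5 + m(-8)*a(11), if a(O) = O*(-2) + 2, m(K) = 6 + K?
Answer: 35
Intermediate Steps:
a(O) = 2 - 2*O (a(O) = -2*O + 2 = 2 - 2*O)
-5 + m(-8)*a(11) = -5 + (6 - 8)*(2 - 2*11) = -5 - 2*(2 - 22) = -5 - 2*(-20) = -5 + 40 = 35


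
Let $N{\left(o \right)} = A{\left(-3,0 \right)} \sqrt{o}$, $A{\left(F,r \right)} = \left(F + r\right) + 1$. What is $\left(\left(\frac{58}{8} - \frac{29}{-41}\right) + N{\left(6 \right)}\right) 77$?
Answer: $\frac{100485}{164} - 154 \sqrt{6} \approx 235.49$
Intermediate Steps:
$A{\left(F,r \right)} = 1 + F + r$
$N{\left(o \right)} = - 2 \sqrt{o}$ ($N{\left(o \right)} = \left(1 - 3 + 0\right) \sqrt{o} = - 2 \sqrt{o}$)
$\left(\left(\frac{58}{8} - \frac{29}{-41}\right) + N{\left(6 \right)}\right) 77 = \left(\left(\frac{58}{8} - \frac{29}{-41}\right) - 2 \sqrt{6}\right) 77 = \left(\left(58 \cdot \frac{1}{8} - - \frac{29}{41}\right) - 2 \sqrt{6}\right) 77 = \left(\left(\frac{29}{4} + \frac{29}{41}\right) - 2 \sqrt{6}\right) 77 = \left(\frac{1305}{164} - 2 \sqrt{6}\right) 77 = \frac{100485}{164} - 154 \sqrt{6}$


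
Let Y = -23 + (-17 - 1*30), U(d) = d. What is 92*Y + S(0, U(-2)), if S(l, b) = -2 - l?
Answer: -6442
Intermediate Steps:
Y = -70 (Y = -23 + (-17 - 30) = -23 - 47 = -70)
92*Y + S(0, U(-2)) = 92*(-70) + (-2 - 1*0) = -6440 + (-2 + 0) = -6440 - 2 = -6442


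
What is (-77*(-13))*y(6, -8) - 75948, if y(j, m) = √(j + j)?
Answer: -75948 + 2002*√3 ≈ -72481.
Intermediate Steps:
y(j, m) = √2*√j (y(j, m) = √(2*j) = √2*√j)
(-77*(-13))*y(6, -8) - 75948 = (-77*(-13))*(√2*√6) - 75948 = 1001*(2*√3) - 75948 = 2002*√3 - 75948 = -75948 + 2002*√3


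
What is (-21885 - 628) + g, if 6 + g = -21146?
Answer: -43665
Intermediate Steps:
g = -21152 (g = -6 - 21146 = -21152)
(-21885 - 628) + g = (-21885 - 628) - 21152 = -22513 - 21152 = -43665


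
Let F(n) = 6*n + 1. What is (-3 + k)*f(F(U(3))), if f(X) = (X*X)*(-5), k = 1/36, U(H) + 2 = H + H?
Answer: 334375/36 ≈ 9288.2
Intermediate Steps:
U(H) = -2 + 2*H (U(H) = -2 + (H + H) = -2 + 2*H)
F(n) = 1 + 6*n
k = 1/36 ≈ 0.027778
f(X) = -5*X**2 (f(X) = X**2*(-5) = -5*X**2)
(-3 + k)*f(F(U(3))) = (-3 + 1/36)*(-5*(1 + 6*(-2 + 2*3))**2) = -(-535)*(1 + 6*(-2 + 6))**2/36 = -(-535)*(1 + 6*4)**2/36 = -(-535)*(1 + 24)**2/36 = -(-535)*25**2/36 = -(-535)*625/36 = -107/36*(-3125) = 334375/36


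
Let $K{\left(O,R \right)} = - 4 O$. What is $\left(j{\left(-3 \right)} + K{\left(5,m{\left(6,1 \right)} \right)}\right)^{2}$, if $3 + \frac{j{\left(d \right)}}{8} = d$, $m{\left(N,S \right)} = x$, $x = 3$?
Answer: $4624$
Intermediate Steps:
$m{\left(N,S \right)} = 3$
$j{\left(d \right)} = -24 + 8 d$
$\left(j{\left(-3 \right)} + K{\left(5,m{\left(6,1 \right)} \right)}\right)^{2} = \left(\left(-24 + 8 \left(-3\right)\right) - 20\right)^{2} = \left(\left(-24 - 24\right) - 20\right)^{2} = \left(-48 - 20\right)^{2} = \left(-68\right)^{2} = 4624$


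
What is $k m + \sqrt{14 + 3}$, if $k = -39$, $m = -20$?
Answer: $780 + \sqrt{17} \approx 784.12$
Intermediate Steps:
$k m + \sqrt{14 + 3} = \left(-39\right) \left(-20\right) + \sqrt{14 + 3} = 780 + \sqrt{17}$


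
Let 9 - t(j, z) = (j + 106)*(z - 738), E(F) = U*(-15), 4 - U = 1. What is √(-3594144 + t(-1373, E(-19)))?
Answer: 2*I*√1146549 ≈ 2141.5*I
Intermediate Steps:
U = 3 (U = 4 - 1*1 = 4 - 1 = 3)
E(F) = -45 (E(F) = 3*(-15) = -45)
t(j, z) = 9 - (-738 + z)*(106 + j) (t(j, z) = 9 - (j + 106)*(z - 738) = 9 - (106 + j)*(-738 + z) = 9 - (-738 + z)*(106 + j))
√(-3594144 + t(-1373, E(-19))) = √(-3594144 + (78237 - 106*(-45) + 738*(-1373) - 1*(-1373)*(-45))) = √(-3594144 + (78237 + 4770 - 1013274 - 61785)) = √(-3594144 - 992052) = √(-4586196) = 2*I*√1146549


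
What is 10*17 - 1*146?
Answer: 24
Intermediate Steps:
10*17 - 1*146 = 170 - 146 = 24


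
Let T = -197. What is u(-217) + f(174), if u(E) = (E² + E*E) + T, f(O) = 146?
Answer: 94127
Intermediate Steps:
u(E) = -197 + 2*E² (u(E) = (E² + E*E) - 197 = (E² + E²) - 197 = 2*E² - 197 = -197 + 2*E²)
u(-217) + f(174) = (-197 + 2*(-217)²) + 146 = (-197 + 2*47089) + 146 = (-197 + 94178) + 146 = 93981 + 146 = 94127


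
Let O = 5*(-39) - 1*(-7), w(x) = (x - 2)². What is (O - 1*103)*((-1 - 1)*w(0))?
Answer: 2328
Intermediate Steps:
w(x) = (-2 + x)²
O = -188 (O = -195 + 7 = -188)
(O - 1*103)*((-1 - 1)*w(0)) = (-188 - 1*103)*((-1 - 1)*(-2 + 0)²) = (-188 - 103)*(-2*(-2)²) = -(-582)*4 = -291*(-8) = 2328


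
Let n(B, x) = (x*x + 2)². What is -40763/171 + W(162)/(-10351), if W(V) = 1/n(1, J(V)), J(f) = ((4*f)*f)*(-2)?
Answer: -819838882676675334522015210239/3439208324650086652191070356 ≈ -238.38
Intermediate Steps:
J(f) = -8*f² (J(f) = (4*f²)*(-2) = -8*f²)
n(B, x) = (2 + x²)² (n(B, x) = (x² + 2)² = (2 + x²)²)
W(V) = (2 + 64*V⁴)⁻² (W(V) = 1/((2 + (-8*V²)²)²) = 1/((2 + 64*V⁴)²) = (2 + 64*V⁴)⁻²)
-40763/171 + W(162)/(-10351) = -40763/171 + (1/(4*(1 + 32*162⁴)²))/(-10351) = -40763*1/171 + (1/(4*(1 + 32*688747536)²))*(-1/10351) = -40763/171 + (1/(4*(1 + 22039921152)²))*(-1/10351) = -40763/171 + ((¼)/22039921153²)*(-1/10351) = -40763/171 + ((¼)*(1/485758124430456849409))*(-1/10351) = -40763/171 + (1/1943032497721827397636)*(-1/10351) = -40763/171 - 1/20112329383918635392930236 = -819838882676675334522015210239/3439208324650086652191070356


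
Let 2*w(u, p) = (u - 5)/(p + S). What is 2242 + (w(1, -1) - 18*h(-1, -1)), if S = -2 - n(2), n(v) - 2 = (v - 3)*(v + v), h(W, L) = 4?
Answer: 2172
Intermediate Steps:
n(v) = 2 + 2*v*(-3 + v) (n(v) = 2 + (v - 3)*(v + v) = 2 + (-3 + v)*(2*v) = 2 + 2*v*(-3 + v))
S = 0 (S = -2 - (2 - 6*2 + 2*2²) = -2 - (2 - 12 + 2*4) = -2 - (2 - 12 + 8) = -2 - 1*(-2) = -2 + 2 = 0)
w(u, p) = (-5 + u)/(2*p) (w(u, p) = ((u - 5)/(p + 0))/2 = ((-5 + u)/p)/2 = (-5 + u)/(2*p))
2242 + (w(1, -1) - 18*h(-1, -1)) = 2242 + ((½)*(-5 + 1)/(-1) - 18*4) = 2242 + ((½)*(-1)*(-4) - 72) = 2242 + (2 - 72) = 2242 - 70 = 2172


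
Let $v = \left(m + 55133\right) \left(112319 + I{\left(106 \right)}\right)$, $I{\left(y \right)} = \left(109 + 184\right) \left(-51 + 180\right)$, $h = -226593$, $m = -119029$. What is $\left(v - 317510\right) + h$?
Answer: $-9592356039$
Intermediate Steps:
$I{\left(y \right)} = 37797$ ($I{\left(y \right)} = 293 \cdot 129 = 37797$)
$v = -9591811936$ ($v = \left(-119029 + 55133\right) \left(112319 + 37797\right) = \left(-63896\right) 150116 = -9591811936$)
$\left(v - 317510\right) + h = \left(-9591811936 - 317510\right) - 226593 = -9592129446 - 226593 = -9592356039$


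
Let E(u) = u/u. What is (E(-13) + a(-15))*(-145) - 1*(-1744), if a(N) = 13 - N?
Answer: -2461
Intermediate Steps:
E(u) = 1
(E(-13) + a(-15))*(-145) - 1*(-1744) = (1 + (13 - 1*(-15)))*(-145) - 1*(-1744) = (1 + (13 + 15))*(-145) + 1744 = (1 + 28)*(-145) + 1744 = 29*(-145) + 1744 = -4205 + 1744 = -2461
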